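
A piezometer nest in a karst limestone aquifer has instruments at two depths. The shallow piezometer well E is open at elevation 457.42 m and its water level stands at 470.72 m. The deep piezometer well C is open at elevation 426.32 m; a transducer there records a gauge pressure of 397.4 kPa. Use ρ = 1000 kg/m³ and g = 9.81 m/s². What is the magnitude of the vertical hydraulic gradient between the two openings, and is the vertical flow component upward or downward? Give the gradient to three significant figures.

|i_v| ≈ 0.125; vertical flow is downward

Total head at well E: h = 470.72 m (water level in the standpipe).
Pressure head at well C: ψ = P/(ρg) = 397.4×1000 / (1000 × 9.81) = 40.51 m.
Total head at well C: h = z + ψ = 426.32 + 40.51 = 466.83 m.
Δh = h(well E) − h(well C) = 470.72 − 466.83 = 3.89 m.
Vertical separation Δz = 457.42 − 426.32 = 31.10 m.
|i_v| = |Δh| / Δz = 3.89 / 31.10 = 0.125.
Head is higher in the shallow piezometer, so vertical flow is downward (recharge condition).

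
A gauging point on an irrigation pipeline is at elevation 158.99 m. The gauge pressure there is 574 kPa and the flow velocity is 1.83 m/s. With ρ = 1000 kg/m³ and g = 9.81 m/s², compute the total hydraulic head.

Pressure head ψ = P/(ρg) = 574×1000 / (1000 × 9.81) = 58.51 m.
Velocity head = v²/(2g) = 1.83² / (2 × 9.81) = 0.171 m.
h = z + ψ + v²/(2g) = 158.99 + 58.51 + 0.171 = 217.67 m.

h ≈ 217.67 m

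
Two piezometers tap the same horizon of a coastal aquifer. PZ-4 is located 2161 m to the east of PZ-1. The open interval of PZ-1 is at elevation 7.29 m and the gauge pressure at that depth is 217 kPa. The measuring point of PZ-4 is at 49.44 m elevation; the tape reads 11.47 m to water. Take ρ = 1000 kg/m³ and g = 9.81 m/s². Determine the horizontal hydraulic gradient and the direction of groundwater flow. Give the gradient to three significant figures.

i ≈ 0.00396; groundwater flows toward the west

Pressure head at PZ-1: ψ = P/(ρg) = 217×1000 / (1000 × 9.81) = 22.12 m.
Total head at PZ-1: h = z + ψ = 7.29 + 22.12 = 29.41 m.
Total head at PZ-4: h = 49.44 − 11.47 = 37.97 m.
Head difference: h(PZ-1) − h(PZ-4) = 29.41 − 37.97 = -8.56 m.
Hydraulic gradient: i = |Δh| / L = 8.56 / 2161 = 0.00396.
Flow is from higher to lower head: from PZ-4 toward PZ-1, i.e. toward the west.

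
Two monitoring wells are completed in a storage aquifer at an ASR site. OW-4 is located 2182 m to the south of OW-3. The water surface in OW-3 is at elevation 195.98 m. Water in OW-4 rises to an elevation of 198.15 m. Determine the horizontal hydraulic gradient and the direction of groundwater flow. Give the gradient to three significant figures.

Total head at OW-3: h = 195.98 m (water level in the piezometer is the total head).
Total head at OW-4: h = 198.15 m (water level in the piezometer is the total head).
Head difference: h(OW-3) − h(OW-4) = 195.98 − 198.15 = -2.17 m.
Hydraulic gradient: i = |Δh| / L = 2.17 / 2182 = 0.000995.
Flow is from higher to lower head: from OW-4 toward OW-3, i.e. toward the north.

i ≈ 0.000995; groundwater flows toward the north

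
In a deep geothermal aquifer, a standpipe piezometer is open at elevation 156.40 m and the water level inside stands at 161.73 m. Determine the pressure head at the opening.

Total head h = 161.73 m (the water-surface elevation in the piezometer).
Pressure head ψ = h − z = 161.73 − 156.40 = 5.33 m.

ψ ≈ 5.33 m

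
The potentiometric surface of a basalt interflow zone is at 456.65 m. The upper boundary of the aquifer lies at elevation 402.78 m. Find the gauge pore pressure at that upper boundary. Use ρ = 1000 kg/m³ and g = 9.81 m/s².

Pressure head at the aquifer top: ψ = h − z = 456.65 − 402.78 = 53.87 m.
P = ρgψ = 1000 × 9.81 × 53.87 = 528465 Pa ≈ 528 kPa.

P ≈ 528 kPa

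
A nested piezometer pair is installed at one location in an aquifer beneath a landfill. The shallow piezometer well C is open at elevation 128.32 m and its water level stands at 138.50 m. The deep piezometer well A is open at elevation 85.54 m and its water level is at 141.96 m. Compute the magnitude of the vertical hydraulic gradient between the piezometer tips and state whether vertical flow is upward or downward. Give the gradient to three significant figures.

|i_v| ≈ 0.0809; vertical flow is upward

Total head at well C: h = 138.50 m (water level in the standpipe).
Total head at well A: h = 141.96 m.
Δh = h(well C) − h(well A) = 138.50 − 141.96 = -3.46 m.
Vertical separation Δz = 128.32 − 85.54 = 42.78 m.
|i_v| = |Δh| / Δz = 3.46 / 42.78 = 0.0809.
Head is higher in the deep piezometer, so vertical flow is upward (discharge condition).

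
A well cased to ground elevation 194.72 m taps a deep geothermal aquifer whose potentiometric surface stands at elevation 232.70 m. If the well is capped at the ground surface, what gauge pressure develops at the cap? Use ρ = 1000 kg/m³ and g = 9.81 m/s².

Head above the cap: Δh = 232.70 − 194.72 = 37.98 m.
P = ρgΔh = 1000 × 9.81 × 37.98 = 372584 Pa ≈ 373 kPa.

P ≈ 373 kPa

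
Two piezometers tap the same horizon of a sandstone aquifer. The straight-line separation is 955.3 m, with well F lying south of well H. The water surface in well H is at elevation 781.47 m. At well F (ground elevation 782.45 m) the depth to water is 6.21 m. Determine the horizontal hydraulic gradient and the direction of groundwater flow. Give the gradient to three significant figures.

i ≈ 0.00547; groundwater flows toward the south

Total head at well H: h = 781.47 m (water level in the piezometer is the total head).
Total head at well F: h = 782.45 − 6.21 = 776.24 m.
Head difference: h(well H) − h(well F) = 781.47 − 776.24 = 5.23 m.
Hydraulic gradient: i = |Δh| / L = 5.23 / 955.3 = 0.00547.
Flow is from higher to lower head: from well H toward well F, i.e. toward the south.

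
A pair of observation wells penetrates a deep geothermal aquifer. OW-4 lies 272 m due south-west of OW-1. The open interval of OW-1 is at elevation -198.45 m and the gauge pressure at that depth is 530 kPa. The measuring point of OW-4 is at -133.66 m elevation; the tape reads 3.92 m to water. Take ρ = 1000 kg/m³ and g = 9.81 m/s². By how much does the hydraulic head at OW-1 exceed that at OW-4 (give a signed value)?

Pressure head at OW-1: ψ = P/(ρg) = 530×1000 / (1000 × 9.81) = 54.03 m.
Total head at OW-1: h = z + ψ = -198.45 + 54.03 = -144.42 m.
Total head at OW-4: h = -133.66 − 3.92 = -137.58 m.
Head difference: h(OW-1) − h(OW-4) = -144.42 − (-137.58) = -6.84 m.

Δh ≈ -6.84 m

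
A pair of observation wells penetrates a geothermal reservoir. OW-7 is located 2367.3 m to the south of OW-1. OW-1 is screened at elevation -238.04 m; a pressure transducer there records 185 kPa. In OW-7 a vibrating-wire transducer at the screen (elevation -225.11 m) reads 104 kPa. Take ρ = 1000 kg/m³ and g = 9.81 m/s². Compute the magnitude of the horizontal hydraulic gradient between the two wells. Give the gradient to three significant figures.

Pressure head at OW-1: ψ = P/(ρg) = 185×1000 / (1000 × 9.81) = 18.86 m.
Total head at OW-1: h = z + ψ = -238.04 + 18.86 = -219.18 m.
Pressure head at OW-7: ψ = P/(ρg) = 104×1000 / (1000 × 9.81) = 10.60 m.
Total head at OW-7: h = z + ψ = -225.11 + 10.60 = -214.51 m.
Head difference: h(OW-1) − h(OW-7) = -219.18 − (-214.51) = -4.67 m.
Hydraulic gradient: i = |Δh| / L = 4.67 / 2367.3 = 0.00197.

i ≈ 0.00197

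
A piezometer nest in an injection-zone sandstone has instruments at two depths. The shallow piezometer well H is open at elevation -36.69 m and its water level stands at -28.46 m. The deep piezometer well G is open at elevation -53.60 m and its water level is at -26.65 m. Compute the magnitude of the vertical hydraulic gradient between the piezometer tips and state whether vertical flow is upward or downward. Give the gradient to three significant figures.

Total head at well H: h = -28.46 m (water level in the standpipe).
Total head at well G: h = -26.65 m.
Δh = h(well H) − h(well G) = -28.46 − (-26.65) = -1.81 m.
Vertical separation Δz = -36.69 − (-53.60) = 16.91 m.
|i_v| = |Δh| / Δz = 1.81 / 16.91 = 0.107.
Head is higher in the deep piezometer, so vertical flow is upward (discharge condition).

|i_v| ≈ 0.107; vertical flow is upward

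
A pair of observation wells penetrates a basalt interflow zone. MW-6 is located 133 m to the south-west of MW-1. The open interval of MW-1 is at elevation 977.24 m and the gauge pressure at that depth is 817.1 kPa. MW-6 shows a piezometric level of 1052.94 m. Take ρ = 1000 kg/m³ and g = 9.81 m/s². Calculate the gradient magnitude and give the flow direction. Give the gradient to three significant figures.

Pressure head at MW-1: ψ = P/(ρg) = 817.1×1000 / (1000 × 9.81) = 83.29 m.
Total head at MW-1: h = z + ψ = 977.24 + 83.29 = 1060.53 m.
Total head at MW-6: h = 1052.94 m (water level in the piezometer is the total head).
Head difference: h(MW-1) − h(MW-6) = 1060.53 − 1052.94 = 7.59 m.
Hydraulic gradient: i = |Δh| / L = 7.59 / 133 = 0.0571.
Flow is from higher to lower head: from MW-1 toward MW-6, i.e. toward the south-west.

i ≈ 0.0571; groundwater flows toward the south-west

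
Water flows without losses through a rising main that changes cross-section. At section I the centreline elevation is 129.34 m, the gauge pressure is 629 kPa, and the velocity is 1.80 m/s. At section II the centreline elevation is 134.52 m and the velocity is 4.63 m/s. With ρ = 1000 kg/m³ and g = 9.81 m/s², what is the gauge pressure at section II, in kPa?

P₂ ≈ 569 kPa

Pressure head at I: ψ₁ = P₁/(ρg) = 629×1000 / (1000 × 9.81) = 64.12 m.
Velocity heads: v₁²/2g = 1.80²/19.62 = 0.165 m; v₂²/2g = 4.63²/19.62 = 1.093 m.
Total head H = z₁ + ψ₁ + v₁²/2g = 129.34 + 64.12 + 0.165 = 193.62 m.
ψ₂ = H − z₂ − v₂²/2g = 193.62 − 134.52 − 1.093 = 58.01 m.
P₂ = ρgψ₂ = 1000 × 9.81 × 58.01 ≈ 569 kPa.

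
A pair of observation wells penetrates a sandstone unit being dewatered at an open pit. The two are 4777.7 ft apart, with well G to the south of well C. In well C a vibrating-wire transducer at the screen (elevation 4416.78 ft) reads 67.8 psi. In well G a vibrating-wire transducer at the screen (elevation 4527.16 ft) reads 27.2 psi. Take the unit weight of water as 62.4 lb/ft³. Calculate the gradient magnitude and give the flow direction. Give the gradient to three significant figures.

i ≈ 0.00349; groundwater flows toward the north

Pressure head at well C: ψ = 144·P/γ = 144 × 67.8 / 62.4 = 156.46 ft.
Total head at well C: h = z + ψ = 4416.78 + 156.46 = 4573.24 ft.
Pressure head at well G: ψ = 144·P/γ = 144 × 27.2 / 62.4 = 62.77 ft.
Total head at well G: h = z + ψ = 4527.16 + 62.77 = 4589.93 ft.
Head difference: h(well C) − h(well G) = 4573.24 − 4589.93 = -16.69 ft.
Hydraulic gradient: i = |Δh| / L = 16.69 / 4777.7 = 0.00349.
Flow is from higher to lower head: from well G toward well C, i.e. toward the north.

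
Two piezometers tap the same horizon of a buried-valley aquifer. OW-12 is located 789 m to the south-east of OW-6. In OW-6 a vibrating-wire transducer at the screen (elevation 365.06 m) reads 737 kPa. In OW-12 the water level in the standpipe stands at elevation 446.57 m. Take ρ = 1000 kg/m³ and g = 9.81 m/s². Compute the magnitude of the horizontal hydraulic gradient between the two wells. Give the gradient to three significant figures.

Pressure head at OW-6: ψ = P/(ρg) = 737×1000 / (1000 × 9.81) = 75.13 m.
Total head at OW-6: h = z + ψ = 365.06 + 75.13 = 440.19 m.
Total head at OW-12: h = 446.57 m (water level in the piezometer is the total head).
Head difference: h(OW-6) − h(OW-12) = 440.19 − 446.57 = -6.38 m.
Hydraulic gradient: i = |Δh| / L = 6.38 / 789 = 0.00809.

i ≈ 0.00809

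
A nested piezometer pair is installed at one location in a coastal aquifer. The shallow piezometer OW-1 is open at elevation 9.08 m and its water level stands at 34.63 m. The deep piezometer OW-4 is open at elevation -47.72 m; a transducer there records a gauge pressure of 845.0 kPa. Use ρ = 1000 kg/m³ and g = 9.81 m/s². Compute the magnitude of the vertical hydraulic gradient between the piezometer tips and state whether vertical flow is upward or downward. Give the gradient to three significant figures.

|i_v| ≈ 0.0667; vertical flow is upward

Total head at OW-1: h = 34.63 m (water level in the standpipe).
Pressure head at OW-4: ψ = P/(ρg) = 845.0×1000 / (1000 × 9.81) = 86.14 m.
Total head at OW-4: h = z + ψ = -47.72 + 86.14 = 38.42 m.
Δh = h(OW-1) − h(OW-4) = 34.63 − 38.42 = -3.79 m.
Vertical separation Δz = 9.08 − (-47.72) = 56.80 m.
|i_v| = |Δh| / Δz = 3.79 / 56.80 = 0.0667.
Head is higher in the deep piezometer, so vertical flow is upward (discharge condition).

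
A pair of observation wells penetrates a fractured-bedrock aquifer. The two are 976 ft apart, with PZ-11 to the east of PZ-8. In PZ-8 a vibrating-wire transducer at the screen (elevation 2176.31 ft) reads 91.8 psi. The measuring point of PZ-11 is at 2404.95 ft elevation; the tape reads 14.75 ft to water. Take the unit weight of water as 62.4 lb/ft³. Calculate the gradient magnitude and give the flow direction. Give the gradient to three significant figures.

Pressure head at PZ-8: ψ = 144·P/γ = 144 × 91.8 / 62.4 = 211.85 ft.
Total head at PZ-8: h = z + ψ = 2176.31 + 211.85 = 2388.16 ft.
Total head at PZ-11: h = 2404.95 − 14.75 = 2390.20 ft.
Head difference: h(PZ-8) − h(PZ-11) = 2388.16 − 2390.20 = -2.04 ft.
Hydraulic gradient: i = |Δh| / L = 2.04 / 976 = 0.00209.
Flow is from higher to lower head: from PZ-11 toward PZ-8, i.e. toward the west.

i ≈ 0.00209; groundwater flows toward the west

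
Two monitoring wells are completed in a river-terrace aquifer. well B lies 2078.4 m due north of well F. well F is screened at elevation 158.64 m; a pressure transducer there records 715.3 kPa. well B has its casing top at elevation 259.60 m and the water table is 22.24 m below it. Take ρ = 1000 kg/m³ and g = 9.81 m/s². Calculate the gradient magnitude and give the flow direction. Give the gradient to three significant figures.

Pressure head at well F: ψ = P/(ρg) = 715.3×1000 / (1000 × 9.81) = 72.92 m.
Total head at well F: h = z + ψ = 158.64 + 72.92 = 231.56 m.
Total head at well B: h = 259.60 − 22.24 = 237.36 m.
Head difference: h(well F) − h(well B) = 231.56 − 237.36 = -5.80 m.
Hydraulic gradient: i = |Δh| / L = 5.80 / 2078.4 = 0.00279.
Flow is from higher to lower head: from well B toward well F, i.e. toward the south.

i ≈ 0.00279; groundwater flows toward the south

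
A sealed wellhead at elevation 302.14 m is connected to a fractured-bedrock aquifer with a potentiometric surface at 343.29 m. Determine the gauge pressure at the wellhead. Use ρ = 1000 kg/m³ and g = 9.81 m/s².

P ≈ 404 kPa

Head above the cap: Δh = 343.29 − 302.14 = 41.15 m.
P = ρgΔh = 1000 × 9.81 × 41.15 = 403682 Pa ≈ 404 kPa.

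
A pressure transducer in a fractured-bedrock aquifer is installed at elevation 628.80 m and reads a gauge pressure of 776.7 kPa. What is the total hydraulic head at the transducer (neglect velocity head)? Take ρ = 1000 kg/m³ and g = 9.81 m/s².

ψ = P/(ρg) = 776.7×1000 / (1000 × 9.81) = 79.17 m.
h = z + ψ = 628.80 + 79.17 = 707.97 m.

h ≈ 707.97 m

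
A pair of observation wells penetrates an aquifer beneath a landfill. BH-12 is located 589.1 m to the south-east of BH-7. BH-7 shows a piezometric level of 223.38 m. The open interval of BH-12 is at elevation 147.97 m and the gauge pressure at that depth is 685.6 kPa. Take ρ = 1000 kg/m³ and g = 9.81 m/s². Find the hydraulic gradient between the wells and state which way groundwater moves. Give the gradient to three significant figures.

Total head at BH-7: h = 223.38 m (water level in the piezometer is the total head).
Pressure head at BH-12: ψ = P/(ρg) = 685.6×1000 / (1000 × 9.81) = 69.89 m.
Total head at BH-12: h = z + ψ = 147.97 + 69.89 = 217.86 m.
Head difference: h(BH-7) − h(BH-12) = 223.38 − 217.86 = 5.52 m.
Hydraulic gradient: i = |Δh| / L = 5.52 / 589.1 = 0.00937.
Flow is from higher to lower head: from BH-7 toward BH-12, i.e. toward the south-east.

i ≈ 0.00937; groundwater flows toward the south-east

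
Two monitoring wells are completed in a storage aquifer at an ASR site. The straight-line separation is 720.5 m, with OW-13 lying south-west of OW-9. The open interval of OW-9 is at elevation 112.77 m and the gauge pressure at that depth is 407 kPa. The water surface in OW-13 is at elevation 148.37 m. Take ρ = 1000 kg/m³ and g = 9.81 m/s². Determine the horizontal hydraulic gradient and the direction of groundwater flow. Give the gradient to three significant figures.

Pressure head at OW-9: ψ = P/(ρg) = 407×1000 / (1000 × 9.81) = 41.49 m.
Total head at OW-9: h = z + ψ = 112.77 + 41.49 = 154.26 m.
Total head at OW-13: h = 148.37 m (water level in the piezometer is the total head).
Head difference: h(OW-9) − h(OW-13) = 154.26 − 148.37 = 5.89 m.
Hydraulic gradient: i = |Δh| / L = 5.89 / 720.5 = 0.00817.
Flow is from higher to lower head: from OW-9 toward OW-13, i.e. toward the south-west.

i ≈ 0.00817; groundwater flows toward the south-west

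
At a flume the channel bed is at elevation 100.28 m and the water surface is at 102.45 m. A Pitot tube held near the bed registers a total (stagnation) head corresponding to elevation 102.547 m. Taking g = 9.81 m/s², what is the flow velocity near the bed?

Near the bed, under hydrostatic conditions, the piezometric head (z + ψ) equals the free-surface elevation, 102.45 m.
Velocity head = total − piezometric = 102.547 − 102.45 = 0.097 m.
v = √(2g·h_v) = √(2 × 9.81 × 0.097) = 1.38 m/s.

v ≈ 1.38 m/s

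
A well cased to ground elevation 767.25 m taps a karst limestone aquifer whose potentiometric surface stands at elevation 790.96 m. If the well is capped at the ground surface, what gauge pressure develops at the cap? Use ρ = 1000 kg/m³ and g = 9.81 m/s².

Head above the cap: Δh = 790.96 − 767.25 = 23.71 m.
P = ρgΔh = 1000 × 9.81 × 23.71 = 232595 Pa ≈ 233 kPa.

P ≈ 233 kPa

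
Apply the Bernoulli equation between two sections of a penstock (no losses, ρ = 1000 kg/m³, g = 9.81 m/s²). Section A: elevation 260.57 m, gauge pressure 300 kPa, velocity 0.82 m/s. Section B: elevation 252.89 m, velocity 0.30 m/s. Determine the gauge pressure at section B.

P₂ ≈ 376 kPa

Pressure head at A: ψ₁ = P₁/(ρg) = 300×1000 / (1000 × 9.81) = 30.58 m.
Velocity heads: v₁²/2g = 0.82²/19.62 = 0.034 m; v₂²/2g = 0.30²/19.62 = 0.005 m.
Total head H = z₁ + ψ₁ + v₁²/2g = 260.57 + 30.58 + 0.034 = 291.18 m.
ψ₂ = H − z₂ − v₂²/2g = 291.18 − 252.89 − 0.005 = 38.29 m.
P₂ = ρgψ₂ = 1000 × 9.81 × 38.29 ≈ 376 kPa.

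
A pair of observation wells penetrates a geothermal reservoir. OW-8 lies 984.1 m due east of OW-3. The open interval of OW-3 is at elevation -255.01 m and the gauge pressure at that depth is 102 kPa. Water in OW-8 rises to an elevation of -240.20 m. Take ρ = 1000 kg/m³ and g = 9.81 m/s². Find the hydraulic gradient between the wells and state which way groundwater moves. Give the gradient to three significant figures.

i ≈ 0.00448; groundwater flows toward the west

Pressure head at OW-3: ψ = P/(ρg) = 102×1000 / (1000 × 9.81) = 10.40 m.
Total head at OW-3: h = z + ψ = -255.01 + 10.40 = -244.61 m.
Total head at OW-8: h = -240.20 m (water level in the piezometer is the total head).
Head difference: h(OW-3) − h(OW-8) = -244.61 − (-240.20) = -4.41 m.
Hydraulic gradient: i = |Δh| / L = 4.41 / 984.1 = 0.00448.
Flow is from higher to lower head: from OW-8 toward OW-3, i.e. toward the west.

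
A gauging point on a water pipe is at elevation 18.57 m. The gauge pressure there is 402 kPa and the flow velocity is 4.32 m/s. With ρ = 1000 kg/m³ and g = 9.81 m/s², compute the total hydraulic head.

Pressure head ψ = P/(ρg) = 402×1000 / (1000 × 9.81) = 40.98 m.
Velocity head = v²/(2g) = 4.32² / (2 × 9.81) = 0.951 m.
h = z + ψ + v²/(2g) = 18.57 + 40.98 + 0.951 = 60.50 m.

h ≈ 60.50 m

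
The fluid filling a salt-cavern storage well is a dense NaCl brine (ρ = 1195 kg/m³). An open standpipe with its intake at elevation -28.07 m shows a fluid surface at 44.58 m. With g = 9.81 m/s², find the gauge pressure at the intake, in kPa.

Pressure head ψ = h − z = 44.58 − (-28.07) = 72.65 m.
P = ρgψ = 1195 × 9.81 × 72.65 = 851672 Pa ≈ 852 kPa.

P ≈ 852 kPa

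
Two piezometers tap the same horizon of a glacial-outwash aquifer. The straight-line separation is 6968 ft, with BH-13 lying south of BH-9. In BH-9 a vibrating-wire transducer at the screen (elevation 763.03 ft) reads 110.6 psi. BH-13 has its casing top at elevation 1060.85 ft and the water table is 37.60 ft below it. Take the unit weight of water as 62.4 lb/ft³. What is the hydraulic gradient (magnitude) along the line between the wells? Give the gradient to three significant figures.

i ≈ 0.000716

Pressure head at BH-9: ψ = 144·P/γ = 144 × 110.6 / 62.4 = 255.23 ft.
Total head at BH-9: h = z + ψ = 763.03 + 255.23 = 1018.26 ft.
Total head at BH-13: h = 1060.85 − 37.60 = 1023.25 ft.
Head difference: h(BH-9) − h(BH-13) = 1018.26 − 1023.25 = -4.99 ft.
Hydraulic gradient: i = |Δh| / L = 4.99 / 6968 = 0.000716.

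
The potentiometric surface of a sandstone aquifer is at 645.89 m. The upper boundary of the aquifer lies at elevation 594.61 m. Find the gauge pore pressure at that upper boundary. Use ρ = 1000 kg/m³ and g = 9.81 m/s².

P ≈ 503 kPa

Pressure head at the aquifer top: ψ = h − z = 645.89 − 594.61 = 51.28 m.
P = ρgψ = 1000 × 9.81 × 51.28 = 503057 Pa ≈ 503 kPa.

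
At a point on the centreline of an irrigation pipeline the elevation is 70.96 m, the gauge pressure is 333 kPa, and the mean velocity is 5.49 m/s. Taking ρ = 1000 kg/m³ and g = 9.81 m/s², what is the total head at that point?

Pressure head ψ = P/(ρg) = 333×1000 / (1000 × 9.81) = 33.94 m.
Velocity head = v²/(2g) = 5.49² / (2 × 9.81) = 1.536 m.
h = z + ψ + v²/(2g) = 70.96 + 33.94 + 1.536 = 106.44 m.

h ≈ 106.44 m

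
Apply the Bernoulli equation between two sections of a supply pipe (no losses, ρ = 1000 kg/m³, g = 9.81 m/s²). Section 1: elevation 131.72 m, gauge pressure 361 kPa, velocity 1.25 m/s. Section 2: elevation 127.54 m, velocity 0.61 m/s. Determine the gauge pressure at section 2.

P₂ ≈ 403 kPa

Pressure head at 1: ψ₁ = P₁/(ρg) = 361×1000 / (1000 × 9.81) = 36.80 m.
Velocity heads: v₁²/2g = 1.25²/19.62 = 0.080 m; v₂²/2g = 0.61²/19.62 = 0.019 m.
Total head H = z₁ + ψ₁ + v₁²/2g = 131.72 + 36.80 + 0.080 = 168.60 m.
ψ₂ = H − z₂ − v₂²/2g = 168.60 − 127.54 − 0.019 = 41.04 m.
P₂ = ρgψ₂ = 1000 × 9.81 × 41.04 ≈ 403 kPa.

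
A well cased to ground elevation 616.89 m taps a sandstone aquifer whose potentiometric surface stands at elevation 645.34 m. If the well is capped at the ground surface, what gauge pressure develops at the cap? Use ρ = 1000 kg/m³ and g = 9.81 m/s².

P ≈ 279 kPa

Head above the cap: Δh = 645.34 − 616.89 = 28.45 m.
P = ρgΔh = 1000 × 9.81 × 28.45 = 279094 Pa ≈ 279 kPa.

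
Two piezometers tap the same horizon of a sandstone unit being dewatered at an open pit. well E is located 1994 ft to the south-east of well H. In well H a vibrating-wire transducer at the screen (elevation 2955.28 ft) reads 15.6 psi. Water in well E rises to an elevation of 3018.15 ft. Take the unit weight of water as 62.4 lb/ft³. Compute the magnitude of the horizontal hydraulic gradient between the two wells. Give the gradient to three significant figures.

i ≈ 0.0135

Pressure head at well H: ψ = 144·P/γ = 144 × 15.6 / 62.4 = 36.00 ft.
Total head at well H: h = z + ψ = 2955.28 + 36.00 = 2991.28 ft.
Total head at well E: h = 3018.15 ft (water level in the piezometer is the total head).
Head difference: h(well H) − h(well E) = 2991.28 − 3018.15 = -26.87 ft.
Hydraulic gradient: i = |Δh| / L = 26.87 / 1994 = 0.0135.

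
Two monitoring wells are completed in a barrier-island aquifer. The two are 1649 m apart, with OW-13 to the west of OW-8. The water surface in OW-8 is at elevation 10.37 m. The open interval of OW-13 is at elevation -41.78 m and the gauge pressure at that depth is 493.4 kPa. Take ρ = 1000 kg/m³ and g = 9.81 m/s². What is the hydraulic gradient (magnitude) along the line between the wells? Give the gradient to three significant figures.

i ≈ 0.00112

Total head at OW-8: h = 10.37 m (water level in the piezometer is the total head).
Pressure head at OW-13: ψ = P/(ρg) = 493.4×1000 / (1000 × 9.81) = 50.30 m.
Total head at OW-13: h = z + ψ = -41.78 + 50.30 = 8.52 m.
Head difference: h(OW-8) − h(OW-13) = 10.37 − 8.52 = 1.85 m.
Hydraulic gradient: i = |Δh| / L = 1.85 / 1649 = 0.00112.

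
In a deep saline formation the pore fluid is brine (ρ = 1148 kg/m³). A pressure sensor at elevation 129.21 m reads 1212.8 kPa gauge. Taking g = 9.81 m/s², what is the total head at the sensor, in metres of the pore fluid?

h ≈ 236.90 m

ψ = P/(ρg) = 1212.8×1000 / (1148 × 9.81) = 107.69 m.
h = z + ψ = 129.21 + 107.69 = 236.90 m.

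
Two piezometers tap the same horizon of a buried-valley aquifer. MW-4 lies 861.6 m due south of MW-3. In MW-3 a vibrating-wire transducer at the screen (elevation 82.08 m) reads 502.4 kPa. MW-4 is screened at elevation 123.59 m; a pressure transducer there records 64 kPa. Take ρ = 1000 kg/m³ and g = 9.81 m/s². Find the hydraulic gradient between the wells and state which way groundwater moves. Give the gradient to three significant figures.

Pressure head at MW-3: ψ = P/(ρg) = 502.4×1000 / (1000 × 9.81) = 51.21 m.
Total head at MW-3: h = z + ψ = 82.08 + 51.21 = 133.29 m.
Pressure head at MW-4: ψ = P/(ρg) = 64×1000 / (1000 × 9.81) = 6.52 m.
Total head at MW-4: h = z + ψ = 123.59 + 6.52 = 130.11 m.
Head difference: h(MW-3) − h(MW-4) = 133.29 − 130.11 = 3.18 m.
Hydraulic gradient: i = |Δh| / L = 3.18 / 861.6 = 0.00369.
Flow is from higher to lower head: from MW-3 toward MW-4, i.e. toward the south.

i ≈ 0.00369; groundwater flows toward the south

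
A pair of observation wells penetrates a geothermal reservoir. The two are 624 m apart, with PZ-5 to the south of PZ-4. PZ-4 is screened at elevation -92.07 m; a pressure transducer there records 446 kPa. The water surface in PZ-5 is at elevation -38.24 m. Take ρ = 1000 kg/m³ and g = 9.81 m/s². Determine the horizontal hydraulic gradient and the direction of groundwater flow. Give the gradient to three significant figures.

i ≈ 0.0134; groundwater flows toward the north

Pressure head at PZ-4: ψ = P/(ρg) = 446×1000 / (1000 × 9.81) = 45.46 m.
Total head at PZ-4: h = z + ψ = -92.07 + 45.46 = -46.61 m.
Total head at PZ-5: h = -38.24 m (water level in the piezometer is the total head).
Head difference: h(PZ-4) − h(PZ-5) = -46.61 − (-38.24) = -8.37 m.
Hydraulic gradient: i = |Δh| / L = 8.37 / 624 = 0.0134.
Flow is from higher to lower head: from PZ-5 toward PZ-4, i.e. toward the north.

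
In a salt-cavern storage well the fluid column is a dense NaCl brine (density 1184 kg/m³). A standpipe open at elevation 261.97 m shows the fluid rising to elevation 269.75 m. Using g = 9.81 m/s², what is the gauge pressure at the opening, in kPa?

P ≈ 90.4 kPa

Pressure head ψ = h − z = 269.75 − 261.97 = 7.78 m.
P = ρgψ = 1184 × 9.81 × 7.78 = 90365 Pa ≈ 90.4 kPa.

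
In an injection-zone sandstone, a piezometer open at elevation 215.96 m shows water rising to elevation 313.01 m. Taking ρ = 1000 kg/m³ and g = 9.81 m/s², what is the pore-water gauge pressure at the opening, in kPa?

P ≈ 952 kPa

Pressure head ψ = h − z = 313.01 − 215.96 = 97.05 m.
P = ρgψ = 1000 × 9.81 × 97.05 = 952060 Pa ≈ 952 kPa.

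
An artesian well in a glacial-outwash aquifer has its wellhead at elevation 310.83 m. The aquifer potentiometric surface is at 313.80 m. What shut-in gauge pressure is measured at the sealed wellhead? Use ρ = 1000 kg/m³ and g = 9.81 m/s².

Head above the cap: Δh = 313.80 − 310.83 = 2.97 m.
P = ρgΔh = 1000 × 9.81 × 2.97 = 29136 Pa ≈ 29.1 kPa.

P ≈ 29.1 kPa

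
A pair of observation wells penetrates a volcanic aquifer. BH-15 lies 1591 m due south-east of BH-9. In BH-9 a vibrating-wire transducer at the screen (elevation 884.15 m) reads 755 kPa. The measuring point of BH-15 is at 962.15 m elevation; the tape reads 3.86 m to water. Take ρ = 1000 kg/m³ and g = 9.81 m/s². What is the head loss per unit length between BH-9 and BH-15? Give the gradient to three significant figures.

i ≈ 0.00177 m/m

Pressure head at BH-9: ψ = P/(ρg) = 755×1000 / (1000 × 9.81) = 76.96 m.
Total head at BH-9: h = z + ψ = 884.15 + 76.96 = 961.11 m.
Total head at BH-15: h = 962.15 − 3.86 = 958.29 m.
Head difference: h(BH-9) − h(BH-15) = 961.11 − 958.29 = 2.82 m.
Hydraulic gradient: i = |Δh| / L = 2.82 / 1591 = 0.00177.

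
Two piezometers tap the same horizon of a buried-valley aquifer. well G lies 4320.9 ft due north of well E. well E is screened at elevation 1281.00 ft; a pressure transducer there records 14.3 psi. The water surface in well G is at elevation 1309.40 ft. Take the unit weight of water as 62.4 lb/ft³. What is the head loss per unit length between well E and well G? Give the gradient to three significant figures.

Pressure head at well E: ψ = 144·P/γ = 144 × 14.3 / 62.4 = 33.00 ft.
Total head at well E: h = z + ψ = 1281.00 + 33.00 = 1314.00 ft.
Total head at well G: h = 1309.40 ft (water level in the piezometer is the total head).
Head difference: h(well E) − h(well G) = 1314.00 − 1309.40 = 4.60 ft.
Hydraulic gradient: i = |Δh| / L = 4.60 / 4320.9 = 0.00106.

i ≈ 0.00106 ft/ft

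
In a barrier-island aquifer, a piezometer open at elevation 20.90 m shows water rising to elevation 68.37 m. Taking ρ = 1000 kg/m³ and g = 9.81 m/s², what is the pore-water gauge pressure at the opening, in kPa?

Pressure head ψ = h − z = 68.37 − 20.90 = 47.47 m.
P = ρgψ = 1000 × 9.81 × 47.47 = 465681 Pa ≈ 466 kPa.

P ≈ 466 kPa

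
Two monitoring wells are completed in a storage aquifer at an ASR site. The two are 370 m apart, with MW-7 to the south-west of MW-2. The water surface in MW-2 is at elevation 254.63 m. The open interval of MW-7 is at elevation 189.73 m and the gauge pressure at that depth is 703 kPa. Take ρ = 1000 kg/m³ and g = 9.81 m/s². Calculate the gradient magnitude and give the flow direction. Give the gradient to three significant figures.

i ≈ 0.0183; groundwater flows toward the north-east

Total head at MW-2: h = 254.63 m (water level in the piezometer is the total head).
Pressure head at MW-7: ψ = P/(ρg) = 703×1000 / (1000 × 9.81) = 71.66 m.
Total head at MW-7: h = z + ψ = 189.73 + 71.66 = 261.39 m.
Head difference: h(MW-2) − h(MW-7) = 254.63 − 261.39 = -6.76 m.
Hydraulic gradient: i = |Δh| / L = 6.76 / 370 = 0.0183.
Flow is from higher to lower head: from MW-7 toward MW-2, i.e. toward the north-east.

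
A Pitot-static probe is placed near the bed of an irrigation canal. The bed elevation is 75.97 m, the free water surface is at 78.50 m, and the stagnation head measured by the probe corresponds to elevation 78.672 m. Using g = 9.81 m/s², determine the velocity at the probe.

Near the bed, under hydrostatic conditions, the piezometric head (z + ψ) equals the free-surface elevation, 78.50 m.
Velocity head = total − piezometric = 78.672 − 78.50 = 0.172 m.
v = √(2g·h_v) = √(2 × 9.81 × 0.172) = 1.84 m/s.

v ≈ 1.84 m/s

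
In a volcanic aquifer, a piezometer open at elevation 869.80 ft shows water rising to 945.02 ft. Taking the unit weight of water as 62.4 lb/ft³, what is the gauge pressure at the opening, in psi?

Pressure head ψ = h − z = 945.02 − 869.80 = 75.22 ft.
P = γ·ψ / 144 = 62.4 × 75.22 / 144 = 32.6 psi.

P ≈ 32.6 psi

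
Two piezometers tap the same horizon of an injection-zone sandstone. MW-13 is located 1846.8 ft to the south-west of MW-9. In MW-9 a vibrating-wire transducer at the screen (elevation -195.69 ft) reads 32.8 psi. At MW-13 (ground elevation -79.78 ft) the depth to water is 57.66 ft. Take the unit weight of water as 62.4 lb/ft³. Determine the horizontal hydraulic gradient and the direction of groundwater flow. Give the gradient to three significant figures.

i ≈ 0.00944; groundwater flows toward the south-west

Pressure head at MW-9: ψ = 144·P/γ = 144 × 32.8 / 62.4 = 75.69 ft.
Total head at MW-9: h = z + ψ = -195.69 + 75.69 = -120.00 ft.
Total head at MW-13: h = -79.78 − 57.66 = -137.44 ft.
Head difference: h(MW-9) − h(MW-13) = -120.00 − (-137.44) = 17.44 ft.
Hydraulic gradient: i = |Δh| / L = 17.44 / 1846.8 = 0.00944.
Flow is from higher to lower head: from MW-9 toward MW-13, i.e. toward the south-west.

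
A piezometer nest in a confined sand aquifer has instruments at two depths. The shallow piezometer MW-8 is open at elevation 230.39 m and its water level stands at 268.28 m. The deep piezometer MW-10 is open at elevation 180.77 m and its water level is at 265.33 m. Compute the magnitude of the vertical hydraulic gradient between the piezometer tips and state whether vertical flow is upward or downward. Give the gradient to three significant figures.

|i_v| ≈ 0.0595; vertical flow is downward

Total head at MW-8: h = 268.28 m (water level in the standpipe).
Total head at MW-10: h = 265.33 m.
Δh = h(MW-8) − h(MW-10) = 268.28 − 265.33 = 2.95 m.
Vertical separation Δz = 230.39 − 180.77 = 49.62 m.
|i_v| = |Δh| / Δz = 2.95 / 49.62 = 0.0595.
Head is higher in the shallow piezometer, so vertical flow is downward (recharge condition).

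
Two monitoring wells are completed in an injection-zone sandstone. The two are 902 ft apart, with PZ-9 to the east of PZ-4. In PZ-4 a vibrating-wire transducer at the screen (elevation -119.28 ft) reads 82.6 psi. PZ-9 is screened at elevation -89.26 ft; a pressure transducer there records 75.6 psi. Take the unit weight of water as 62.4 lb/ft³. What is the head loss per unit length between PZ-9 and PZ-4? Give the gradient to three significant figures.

Pressure head at PZ-4: ψ = 144·P/γ = 144 × 82.6 / 62.4 = 190.62 ft.
Total head at PZ-4: h = z + ψ = -119.28 + 190.62 = 71.34 ft.
Pressure head at PZ-9: ψ = 144·P/γ = 144 × 75.6 / 62.4 = 174.46 ft.
Total head at PZ-9: h = z + ψ = -89.26 + 174.46 = 85.20 ft.
Head difference: h(PZ-4) − h(PZ-9) = 71.34 − 85.20 = -13.86 ft.
Hydraulic gradient: i = |Δh| / L = 13.86 / 902 = 0.0154.

i ≈ 0.0154 ft/ft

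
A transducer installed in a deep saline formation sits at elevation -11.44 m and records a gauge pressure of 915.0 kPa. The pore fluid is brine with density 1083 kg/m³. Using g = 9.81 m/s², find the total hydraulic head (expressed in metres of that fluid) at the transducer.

h ≈ 74.68 m

ψ = P/(ρg) = 915.0×1000 / (1083 × 9.81) = 86.12 m.
h = z + ψ = -11.44 + 86.12 = 74.68 m.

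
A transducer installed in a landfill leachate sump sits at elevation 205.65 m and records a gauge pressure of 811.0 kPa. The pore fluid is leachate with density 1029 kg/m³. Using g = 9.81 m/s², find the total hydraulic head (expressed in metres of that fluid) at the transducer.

ψ = P/(ρg) = 811.0×1000 / (1029 × 9.81) = 80.34 m.
h = z + ψ = 205.65 + 80.34 = 285.99 m.

h ≈ 285.99 m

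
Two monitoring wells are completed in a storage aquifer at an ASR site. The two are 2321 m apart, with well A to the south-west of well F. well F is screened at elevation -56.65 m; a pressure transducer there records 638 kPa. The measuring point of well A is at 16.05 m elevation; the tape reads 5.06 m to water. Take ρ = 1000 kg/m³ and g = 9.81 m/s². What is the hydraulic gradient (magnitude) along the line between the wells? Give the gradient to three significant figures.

Pressure head at well F: ψ = P/(ρg) = 638×1000 / (1000 × 9.81) = 65.04 m.
Total head at well F: h = z + ψ = -56.65 + 65.04 = 8.39 m.
Total head at well A: h = 16.05 − 5.06 = 10.99 m.
Head difference: h(well F) − h(well A) = 8.39 − 10.99 = -2.60 m.
Hydraulic gradient: i = |Δh| / L = 2.60 / 2321 = 0.00112.

i ≈ 0.00112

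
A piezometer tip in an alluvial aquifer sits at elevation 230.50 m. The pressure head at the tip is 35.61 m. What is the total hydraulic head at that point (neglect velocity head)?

h = z + ψ = 230.50 + 35.61 = 266.11 m.

h ≈ 266.11 m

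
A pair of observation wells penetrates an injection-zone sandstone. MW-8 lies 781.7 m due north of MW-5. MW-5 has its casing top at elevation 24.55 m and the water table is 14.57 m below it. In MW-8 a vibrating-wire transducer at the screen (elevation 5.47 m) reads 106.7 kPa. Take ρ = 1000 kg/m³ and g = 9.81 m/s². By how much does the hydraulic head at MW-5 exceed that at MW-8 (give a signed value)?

Total head at MW-5: h = 24.55 − 14.57 = 9.98 m.
Pressure head at MW-8: ψ = P/(ρg) = 106.7×1000 / (1000 × 9.81) = 10.88 m.
Total head at MW-8: h = z + ψ = 5.47 + 10.88 = 16.35 m.
Head difference: h(MW-5) − h(MW-8) = 9.98 − 16.35 = -6.37 m.

Δh ≈ -6.37 m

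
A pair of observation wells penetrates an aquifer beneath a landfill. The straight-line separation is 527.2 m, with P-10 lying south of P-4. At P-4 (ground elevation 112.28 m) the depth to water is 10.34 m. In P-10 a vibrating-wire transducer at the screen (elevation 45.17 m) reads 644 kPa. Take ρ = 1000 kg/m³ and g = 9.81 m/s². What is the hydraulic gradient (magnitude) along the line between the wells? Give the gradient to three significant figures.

Total head at P-4: h = 112.28 − 10.34 = 101.94 m.
Pressure head at P-10: ψ = P/(ρg) = 644×1000 / (1000 × 9.81) = 65.65 m.
Total head at P-10: h = z + ψ = 45.17 + 65.65 = 110.82 m.
Head difference: h(P-4) − h(P-10) = 101.94 − 110.82 = -8.88 m.
Hydraulic gradient: i = |Δh| / L = 8.88 / 527.2 = 0.0168.

i ≈ 0.0168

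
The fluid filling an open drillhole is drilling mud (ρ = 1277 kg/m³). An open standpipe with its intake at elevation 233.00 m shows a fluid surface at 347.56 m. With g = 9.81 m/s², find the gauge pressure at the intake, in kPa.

Pressure head ψ = h − z = 347.56 − 233.00 = 114.56 m.
P = ρgψ = 1277 × 9.81 × 114.56 = 1435136 Pa ≈ 1440 kPa.

P ≈ 1440 kPa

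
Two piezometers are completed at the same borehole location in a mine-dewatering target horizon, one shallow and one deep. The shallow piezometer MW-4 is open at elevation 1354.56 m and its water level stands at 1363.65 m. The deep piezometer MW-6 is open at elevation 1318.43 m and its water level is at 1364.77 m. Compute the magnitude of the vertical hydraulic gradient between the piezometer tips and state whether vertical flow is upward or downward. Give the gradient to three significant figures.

|i_v| ≈ 0.0310; vertical flow is upward

Total head at MW-4: h = 1363.65 m (water level in the standpipe).
Total head at MW-6: h = 1364.77 m.
Δh = h(MW-4) − h(MW-6) = 1363.65 − 1364.77 = -1.12 m.
Vertical separation Δz = 1354.56 − 1318.43 = 36.13 m.
|i_v| = |Δh| / Δz = 1.12 / 36.13 = 0.0310.
Head is higher in the deep piezometer, so vertical flow is upward (discharge condition).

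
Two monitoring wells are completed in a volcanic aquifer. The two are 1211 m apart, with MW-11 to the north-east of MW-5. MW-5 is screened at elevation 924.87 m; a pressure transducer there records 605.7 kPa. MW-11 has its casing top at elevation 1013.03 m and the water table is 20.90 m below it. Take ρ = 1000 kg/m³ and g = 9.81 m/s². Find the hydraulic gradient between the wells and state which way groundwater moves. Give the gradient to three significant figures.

Pressure head at MW-5: ψ = P/(ρg) = 605.7×1000 / (1000 × 9.81) = 61.74 m.
Total head at MW-5: h = z + ψ = 924.87 + 61.74 = 986.61 m.
Total head at MW-11: h = 1013.03 − 20.90 = 992.13 m.
Head difference: h(MW-5) − h(MW-11) = 986.61 − 992.13 = -5.52 m.
Hydraulic gradient: i = |Δh| / L = 5.52 / 1211 = 0.00456.
Flow is from higher to lower head: from MW-11 toward MW-5, i.e. toward the south-west.

i ≈ 0.00456; groundwater flows toward the south-west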